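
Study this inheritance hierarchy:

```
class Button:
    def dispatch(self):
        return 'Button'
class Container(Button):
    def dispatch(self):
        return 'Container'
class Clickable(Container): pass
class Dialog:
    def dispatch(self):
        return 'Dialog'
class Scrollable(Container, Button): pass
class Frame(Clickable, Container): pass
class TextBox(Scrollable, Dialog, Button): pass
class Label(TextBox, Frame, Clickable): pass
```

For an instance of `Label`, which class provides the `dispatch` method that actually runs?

L[Label] = Label + merge(L[TextBox], L[Frame], L[Clickable], [TextBox Frame Clickable])
  take TextBox:  [TextBox Scrollable Container Dialog Button object] + [Frame Clickable Container Button object] + [Clickable Container Button object] + [TextBox Frame Clickable]
  take Scrollable:  [Scrollable Container Dialog Button object] + [Frame Clickable Container Button object] + [Clickable Container Button object] + [Frame Clickable]
  take Frame:  [Container Dialog Button object] + [Frame Clickable Container Button object] + [Clickable Container Button object] + [Frame Clickable]
  take Clickable:  [Container Dialog Button object] + [Clickable Container Button object] + [Clickable Container Button object] + [Clickable]
  take Container:  [Container Dialog Button object] + [Container Button object] + [Container Button object]
  take Dialog:  [Dialog Button object] + [Button object] + [Button object]
  take Button:  [Button object] + [Button object] + [Button object]
  take object:  [object] + [object] + [object]
MRO: Label TextBox Scrollable Frame Clickable Container Dialog Button object
dispatch is defined in: Button, Container, Dialog. First along the MRO is Container.

Container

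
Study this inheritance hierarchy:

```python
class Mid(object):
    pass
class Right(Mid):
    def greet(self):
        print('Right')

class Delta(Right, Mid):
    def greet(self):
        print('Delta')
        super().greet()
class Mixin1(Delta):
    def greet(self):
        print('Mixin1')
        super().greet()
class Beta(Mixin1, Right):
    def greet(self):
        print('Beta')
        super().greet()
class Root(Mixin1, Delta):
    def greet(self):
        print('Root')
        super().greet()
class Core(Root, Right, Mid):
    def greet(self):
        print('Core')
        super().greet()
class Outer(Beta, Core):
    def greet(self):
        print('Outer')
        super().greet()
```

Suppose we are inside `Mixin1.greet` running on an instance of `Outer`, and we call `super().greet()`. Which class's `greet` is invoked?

L[Outer] = Outer + merge(L[Beta], L[Core], [Beta Core])
  take Beta:  [Beta Mixin1 Delta Right Mid object] + [Core Root Mixin1 Delta Right Mid object] + [Beta Core]
  take Core:  [Mixin1 Delta Right Mid object] + [Core Root Mixin1 Delta Right Mid object] + [Core]
  take Root:  [Mixin1 Delta Right Mid object] + [Root Mixin1 Delta Right Mid object]
  take Mixin1:  [Mixin1 Delta Right Mid object] + [Mixin1 Delta Right Mid object]
  take Delta:  [Delta Right Mid object] + [Delta Right Mid object]
  take Right:  [Right Mid object] + [Right Mid object]
  take Mid:  [Mid object] + [Mid object]
  take object:  [object] + [object]
MRO: Outer Beta Core Root Mixin1 Delta Right Mid object
super() in Mixin1.greet on a Outer instance goes to the class after Mixin1 in Outer's MRO: Delta.

Delta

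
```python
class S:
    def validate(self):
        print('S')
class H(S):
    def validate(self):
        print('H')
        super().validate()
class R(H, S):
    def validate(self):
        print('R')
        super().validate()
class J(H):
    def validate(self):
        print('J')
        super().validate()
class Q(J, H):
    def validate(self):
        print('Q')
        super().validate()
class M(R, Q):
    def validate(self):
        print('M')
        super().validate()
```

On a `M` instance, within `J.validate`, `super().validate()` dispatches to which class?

H

L[M] = M + merge(L[R], L[Q], [R Q])
  take R:  [R H S object] + [Q J H S object] + [R Q]
  take Q:  [H S object] + [Q J H S object] + [Q]
  take J:  [H S object] + [J H S object]
  take H:  [H S object] + [H S object]
  take S:  [S object] + [S object]
  take object:  [object] + [object]
MRO: M R Q J H S object
super() in J.validate on a M instance goes to the class after J in M's MRO: H.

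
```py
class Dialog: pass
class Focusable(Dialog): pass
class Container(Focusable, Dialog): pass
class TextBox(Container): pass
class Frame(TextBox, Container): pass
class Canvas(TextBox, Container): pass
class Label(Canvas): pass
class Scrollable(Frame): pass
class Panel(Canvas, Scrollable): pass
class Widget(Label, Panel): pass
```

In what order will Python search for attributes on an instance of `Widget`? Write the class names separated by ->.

L[Widget] = Widget + merge(L[Label], L[Panel], [Label Panel])
  take Label:  [Label Canvas TextBox Container Focusable Dialog object] + [Panel Canvas Scrollable Frame TextBox Container Focusable Dialog object] + [Label Panel]
  take Panel:  [Canvas TextBox Container Focusable Dialog object] + [Panel Canvas Scrollable Frame TextBox Container Focusable Dialog object] + [Panel]
  take Canvas:  [Canvas TextBox Container Focusable Dialog object] + [Canvas Scrollable Frame TextBox Container Focusable Dialog object]
  take Scrollable:  [TextBox Container Focusable Dialog object] + [Scrollable Frame TextBox Container Focusable Dialog object]
  take Frame:  [TextBox Container Focusable Dialog object] + [Frame TextBox Container Focusable Dialog object]
  take TextBox:  [TextBox Container Focusable Dialog object] + [TextBox Container Focusable Dialog object]
  take Container:  [Container Focusable Dialog object] + [Container Focusable Dialog object]
  take Focusable:  [Focusable Dialog object] + [Focusable Dialog object]
  take Dialog:  [Dialog object] + [Dialog object]
  take object:  [object] + [object]

Widget -> Label -> Panel -> Canvas -> Scrollable -> Frame -> TextBox -> Container -> Focusable -> Dialog -> object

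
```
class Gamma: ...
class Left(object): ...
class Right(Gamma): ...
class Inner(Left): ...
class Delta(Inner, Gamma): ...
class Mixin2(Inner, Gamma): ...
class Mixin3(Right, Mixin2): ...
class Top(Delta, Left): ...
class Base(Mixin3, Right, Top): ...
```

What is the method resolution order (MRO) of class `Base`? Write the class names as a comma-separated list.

L[Base] = Base + merge(L[Mixin3], L[Right], L[Top], [Mixin3 Right Top])
  take Mixin3:  [Mixin3 Right Mixin2 Inner Left Gamma object] + [Right Gamma object] + [Top Delta Inner Left Gamma object] + [Mixin3 Right Top]
  take Right:  [Right Mixin2 Inner Left Gamma object] + [Right Gamma object] + [Top Delta Inner Left Gamma object] + [Right Top]
  take Mixin2:  [Mixin2 Inner Left Gamma object] + [Gamma object] + [Top Delta Inner Left Gamma object] + [Top]
  take Top:  [Inner Left Gamma object] + [Gamma object] + [Top Delta Inner Left Gamma object] + [Top]
  take Delta:  [Inner Left Gamma object] + [Gamma object] + [Delta Inner Left Gamma object]
  take Inner:  [Inner Left Gamma object] + [Gamma object] + [Inner Left Gamma object]
  take Left:  [Left Gamma object] + [Gamma object] + [Left Gamma object]
  take Gamma:  [Gamma object] + [Gamma object] + [Gamma object]
  take object:  [object] + [object] + [object]

Base, Mixin3, Right, Mixin2, Top, Delta, Inner, Left, Gamma, object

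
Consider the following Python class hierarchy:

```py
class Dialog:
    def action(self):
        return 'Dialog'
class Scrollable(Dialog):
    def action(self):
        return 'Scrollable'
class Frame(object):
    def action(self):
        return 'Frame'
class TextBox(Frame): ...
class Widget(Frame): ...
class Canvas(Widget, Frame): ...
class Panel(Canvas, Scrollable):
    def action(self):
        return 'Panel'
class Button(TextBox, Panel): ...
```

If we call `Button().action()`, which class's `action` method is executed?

L[Button] = Button + merge(L[TextBox], L[Panel], [TextBox Panel])
  take TextBox:  [TextBox Frame object] + [Panel Canvas Widget Frame Scrollable Dialog object] + [TextBox Panel]
  take Panel:  [Frame object] + [Panel Canvas Widget Frame Scrollable Dialog object] + [Panel]
  take Canvas:  [Frame object] + [Canvas Widget Frame Scrollable Dialog object]
  take Widget:  [Frame object] + [Widget Frame Scrollable Dialog object]
  take Frame:  [Frame object] + [Frame Scrollable Dialog object]
  take Scrollable:  [object] + [Scrollable Dialog object]
  take Dialog:  [object] + [Dialog object]
  take object:  [object] + [object]
MRO: Button TextBox Panel Canvas Widget Frame Scrollable Dialog object
action is defined in: Dialog, Frame, Panel, Scrollable. First along the MRO is Panel.

Panel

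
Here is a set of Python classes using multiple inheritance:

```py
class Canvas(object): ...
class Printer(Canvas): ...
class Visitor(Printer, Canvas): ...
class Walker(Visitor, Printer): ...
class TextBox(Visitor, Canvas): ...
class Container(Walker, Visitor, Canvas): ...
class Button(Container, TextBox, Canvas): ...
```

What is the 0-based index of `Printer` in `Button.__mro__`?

5

L[Button] = Button + merge(L[Container], L[TextBox], L[Canvas], [Container TextBox Canvas])
  take Container:  [Container Walker Visitor Printer Canvas object] + [TextBox Visitor Printer Canvas object] + [Canvas object] + [Container TextBox Canvas]
  take Walker:  [Walker Visitor Printer Canvas object] + [TextBox Visitor Printer Canvas object] + [Canvas object] + [TextBox Canvas]
  take TextBox:  [Visitor Printer Canvas object] + [TextBox Visitor Printer Canvas object] + [Canvas object] + [TextBox Canvas]
  take Visitor:  [Visitor Printer Canvas object] + [Visitor Printer Canvas object] + [Canvas object] + [Canvas]
  take Printer:  [Printer Canvas object] + [Printer Canvas object] + [Canvas object] + [Canvas]
  take Canvas:  [Canvas object] + [Canvas object] + [Canvas object] + [Canvas]
  take object:  [object] + [object] + [object]
MRO: Button Container Walker TextBox Visitor Printer Canvas object
Printer sits at index 5.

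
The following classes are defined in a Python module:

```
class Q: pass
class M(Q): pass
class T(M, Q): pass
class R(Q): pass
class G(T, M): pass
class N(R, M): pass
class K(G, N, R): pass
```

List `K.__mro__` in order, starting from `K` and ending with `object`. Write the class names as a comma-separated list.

L[K] = K + merge(L[G], L[N], L[R], [G N R])
  take G:  [G T M Q object] + [N R M Q object] + [R Q object] + [G N R]
  take T:  [T M Q object] + [N R M Q object] + [R Q object] + [N R]
  take N:  [M Q object] + [N R M Q object] + [R Q object] + [N R]
  take R:  [M Q object] + [R M Q object] + [R Q object] + [R]
  take M:  [M Q object] + [M Q object] + [Q object]
  take Q:  [Q object] + [Q object] + [Q object]
  take object:  [object] + [object] + [object]

K, G, T, N, R, M, Q, object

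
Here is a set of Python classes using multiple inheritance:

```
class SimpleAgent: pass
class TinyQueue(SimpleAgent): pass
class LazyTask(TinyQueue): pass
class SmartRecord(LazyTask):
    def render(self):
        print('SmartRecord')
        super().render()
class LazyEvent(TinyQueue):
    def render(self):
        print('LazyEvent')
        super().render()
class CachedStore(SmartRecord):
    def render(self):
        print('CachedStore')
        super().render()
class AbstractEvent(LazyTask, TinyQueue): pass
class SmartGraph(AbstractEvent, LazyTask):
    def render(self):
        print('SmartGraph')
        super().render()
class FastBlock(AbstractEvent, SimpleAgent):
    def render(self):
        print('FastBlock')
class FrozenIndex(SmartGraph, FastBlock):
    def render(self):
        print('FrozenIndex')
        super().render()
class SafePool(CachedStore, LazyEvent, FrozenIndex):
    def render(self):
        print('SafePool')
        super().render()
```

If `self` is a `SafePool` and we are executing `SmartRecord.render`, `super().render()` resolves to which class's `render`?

L[SafePool] = SafePool + merge(L[CachedStore], L[LazyEvent], L[FrozenIndex], [CachedStore LazyEvent FrozenIndex])
  take CachedStore:  [CachedStore SmartRecord LazyTask TinyQueue SimpleAgent object] + [LazyEvent TinyQueue SimpleAgent object] + [FrozenIndex SmartGraph FastBlock AbstractEvent LazyTask TinyQueue SimpleAgent object] + [CachedStore LazyEvent FrozenIndex]
  take SmartRecord:  [SmartRecord LazyTask TinyQueue SimpleAgent object] + [LazyEvent TinyQueue SimpleAgent object] + [FrozenIndex SmartGraph FastBlock AbstractEvent LazyTask TinyQueue SimpleAgent object] + [LazyEvent FrozenIndex]
  take LazyEvent:  [LazyTask TinyQueue SimpleAgent object] + [LazyEvent TinyQueue SimpleAgent object] + [FrozenIndex SmartGraph FastBlock AbstractEvent LazyTask TinyQueue SimpleAgent object] + [LazyEvent FrozenIndex]
  take FrozenIndex:  [LazyTask TinyQueue SimpleAgent object] + [TinyQueue SimpleAgent object] + [FrozenIndex SmartGraph FastBlock AbstractEvent LazyTask TinyQueue SimpleAgent object] + [FrozenIndex]
  take SmartGraph:  [LazyTask TinyQueue SimpleAgent object] + [TinyQueue SimpleAgent object] + [SmartGraph FastBlock AbstractEvent LazyTask TinyQueue SimpleAgent object]
  take FastBlock:  [LazyTask TinyQueue SimpleAgent object] + [TinyQueue SimpleAgent object] + [FastBlock AbstractEvent LazyTask TinyQueue SimpleAgent object]
  take AbstractEvent:  [LazyTask TinyQueue SimpleAgent object] + [TinyQueue SimpleAgent object] + [AbstractEvent LazyTask TinyQueue SimpleAgent object]
  take LazyTask:  [LazyTask TinyQueue SimpleAgent object] + [TinyQueue SimpleAgent object] + [LazyTask TinyQueue SimpleAgent object]
  take TinyQueue:  [TinyQueue SimpleAgent object] + [TinyQueue SimpleAgent object] + [TinyQueue SimpleAgent object]
  take SimpleAgent:  [SimpleAgent object] + [SimpleAgent object] + [SimpleAgent object]
  take object:  [object] + [object] + [object]
MRO: SafePool CachedStore SmartRecord LazyEvent FrozenIndex SmartGraph FastBlock AbstractEvent LazyTask TinyQueue SimpleAgent object
super() in SmartRecord.render on a SafePool instance goes to the class after SmartRecord in SafePool's MRO: LazyEvent.

LazyEvent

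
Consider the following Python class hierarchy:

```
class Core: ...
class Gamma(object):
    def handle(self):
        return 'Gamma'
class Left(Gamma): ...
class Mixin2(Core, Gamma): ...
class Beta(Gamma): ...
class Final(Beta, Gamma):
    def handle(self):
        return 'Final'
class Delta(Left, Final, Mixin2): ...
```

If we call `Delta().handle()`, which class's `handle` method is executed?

L[Delta] = Delta + merge(L[Left], L[Final], L[Mixin2], [Left Final Mixin2])
  take Left:  [Left Gamma object] + [Final Beta Gamma object] + [Mixin2 Core Gamma object] + [Left Final Mixin2]
  take Final:  [Gamma object] + [Final Beta Gamma object] + [Mixin2 Core Gamma object] + [Final Mixin2]
  take Beta:  [Gamma object] + [Beta Gamma object] + [Mixin2 Core Gamma object] + [Mixin2]
  take Mixin2:  [Gamma object] + [Gamma object] + [Mixin2 Core Gamma object] + [Mixin2]
  take Core:  [Gamma object] + [Gamma object] + [Core Gamma object]
  take Gamma:  [Gamma object] + [Gamma object] + [Gamma object]
  take object:  [object] + [object] + [object]
MRO: Delta Left Final Beta Mixin2 Core Gamma object
handle is defined in: Final, Gamma. First along the MRO is Final.

Final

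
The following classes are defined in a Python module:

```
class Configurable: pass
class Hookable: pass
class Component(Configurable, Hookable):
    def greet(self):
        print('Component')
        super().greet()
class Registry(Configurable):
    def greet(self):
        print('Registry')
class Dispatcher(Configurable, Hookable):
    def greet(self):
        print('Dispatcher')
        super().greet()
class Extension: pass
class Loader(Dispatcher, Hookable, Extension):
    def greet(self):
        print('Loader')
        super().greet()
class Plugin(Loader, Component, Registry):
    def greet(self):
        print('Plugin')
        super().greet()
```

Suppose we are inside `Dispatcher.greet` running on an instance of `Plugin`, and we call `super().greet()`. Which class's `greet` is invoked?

Component

L[Plugin] = Plugin + merge(L[Loader], L[Component], L[Registry], [Loader Component Registry])
  take Loader:  [Loader Dispatcher Configurable Hookable Extension object] + [Component Configurable Hookable object] + [Registry Configurable object] + [Loader Component Registry]
  take Dispatcher:  [Dispatcher Configurable Hookable Extension object] + [Component Configurable Hookable object] + [Registry Configurable object] + [Component Registry]
  take Component:  [Configurable Hookable Extension object] + [Component Configurable Hookable object] + [Registry Configurable object] + [Component Registry]
  take Registry:  [Configurable Hookable Extension object] + [Configurable Hookable object] + [Registry Configurable object] + [Registry]
  take Configurable:  [Configurable Hookable Extension object] + [Configurable Hookable object] + [Configurable object]
  take Hookable:  [Hookable Extension object] + [Hookable object] + [object]
  take Extension:  [Extension object] + [object] + [object]
  take object:  [object] + [object] + [object]
MRO: Plugin Loader Dispatcher Component Registry Configurable Hookable Extension object
super() in Dispatcher.greet on a Plugin instance goes to the class after Dispatcher in Plugin's MRO: Component.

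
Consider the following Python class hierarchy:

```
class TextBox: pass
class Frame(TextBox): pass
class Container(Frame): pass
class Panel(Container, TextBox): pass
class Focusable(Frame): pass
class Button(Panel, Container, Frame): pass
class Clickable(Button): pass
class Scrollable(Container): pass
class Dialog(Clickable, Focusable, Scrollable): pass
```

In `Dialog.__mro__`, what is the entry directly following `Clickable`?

Button

L[Dialog] = Dialog + merge(L[Clickable], L[Focusable], L[Scrollable], [Clickable Focusable Scrollable])
  take Clickable:  [Clickable Button Panel Container Frame TextBox object] + [Focusable Frame TextBox object] + [Scrollable Container Frame TextBox object] + [Clickable Focusable Scrollable]
  take Button:  [Button Panel Container Frame TextBox object] + [Focusable Frame TextBox object] + [Scrollable Container Frame TextBox object] + [Focusable Scrollable]
  take Panel:  [Panel Container Frame TextBox object] + [Focusable Frame TextBox object] + [Scrollable Container Frame TextBox object] + [Focusable Scrollable]
  take Focusable:  [Container Frame TextBox object] + [Focusable Frame TextBox object] + [Scrollable Container Frame TextBox object] + [Focusable Scrollable]
  take Scrollable:  [Container Frame TextBox object] + [Frame TextBox object] + [Scrollable Container Frame TextBox object] + [Scrollable]
  take Container:  [Container Frame TextBox object] + [Frame TextBox object] + [Container Frame TextBox object]
  take Frame:  [Frame TextBox object] + [Frame TextBox object] + [Frame TextBox object]
  take TextBox:  [TextBox object] + [TextBox object] + [TextBox object]
  take object:  [object] + [object] + [object]
MRO: Dialog Clickable Button Panel Focusable Scrollable Container Frame TextBox object
Clickable is at position 1; next is Button.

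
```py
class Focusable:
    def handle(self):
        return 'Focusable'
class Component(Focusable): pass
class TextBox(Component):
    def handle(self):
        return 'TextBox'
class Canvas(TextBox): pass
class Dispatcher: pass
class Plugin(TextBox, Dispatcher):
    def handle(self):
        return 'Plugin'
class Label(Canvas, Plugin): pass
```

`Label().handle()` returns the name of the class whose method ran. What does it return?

Plugin

L[Label] = Label + merge(L[Canvas], L[Plugin], [Canvas Plugin])
  take Canvas:  [Canvas TextBox Component Focusable object] + [Plugin TextBox Component Focusable Dispatcher object] + [Canvas Plugin]
  take Plugin:  [TextBox Component Focusable object] + [Plugin TextBox Component Focusable Dispatcher object] + [Plugin]
  take TextBox:  [TextBox Component Focusable object] + [TextBox Component Focusable Dispatcher object]
  take Component:  [Component Focusable object] + [Component Focusable Dispatcher object]
  take Focusable:  [Focusable object] + [Focusable Dispatcher object]
  take Dispatcher:  [object] + [Dispatcher object]
  take object:  [object] + [object]
MRO: Label Canvas Plugin TextBox Component Focusable Dispatcher object
handle is defined in: Focusable, Plugin, TextBox. First along the MRO is Plugin.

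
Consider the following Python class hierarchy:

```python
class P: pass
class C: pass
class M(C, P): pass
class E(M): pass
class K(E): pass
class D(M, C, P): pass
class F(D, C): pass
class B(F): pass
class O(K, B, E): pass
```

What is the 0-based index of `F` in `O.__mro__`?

4

L[O] = O + merge(L[K], L[B], L[E], [K B E])
  take K:  [K E M C P object] + [B F D M C P object] + [E M C P object] + [K B E]
  take B:  [E M C P object] + [B F D M C P object] + [E M C P object] + [B E]
  take E:  [E M C P object] + [F D M C P object] + [E M C P object] + [E]
  take F:  [M C P object] + [F D M C P object] + [M C P object]
  take D:  [M C P object] + [D M C P object] + [M C P object]
  take M:  [M C P object] + [M C P object] + [M C P object]
  take C:  [C P object] + [C P object] + [C P object]
  take P:  [P object] + [P object] + [P object]
  take object:  [object] + [object] + [object]
MRO: O K B E F D M C P object
F sits at index 4.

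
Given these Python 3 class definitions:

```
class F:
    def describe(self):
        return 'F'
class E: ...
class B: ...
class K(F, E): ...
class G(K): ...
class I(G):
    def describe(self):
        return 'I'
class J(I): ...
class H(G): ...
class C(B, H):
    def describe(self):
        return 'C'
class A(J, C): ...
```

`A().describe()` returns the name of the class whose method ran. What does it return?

I

L[A] = A + merge(L[J], L[C], [J C])
  take J:  [J I G K F E object] + [C B H G K F E object] + [J C]
  take I:  [I G K F E object] + [C B H G K F E object] + [C]
  take C:  [G K F E object] + [C B H G K F E object] + [C]
  take B:  [G K F E object] + [B H G K F E object]
  take H:  [G K F E object] + [H G K F E object]
  take G:  [G K F E object] + [G K F E object]
  take K:  [K F E object] + [K F E object]
  take F:  [F E object] + [F E object]
  take E:  [E object] + [E object]
  take object:  [object] + [object]
MRO: A J I C B H G K F E object
describe is defined in: C, F, I. First along the MRO is I.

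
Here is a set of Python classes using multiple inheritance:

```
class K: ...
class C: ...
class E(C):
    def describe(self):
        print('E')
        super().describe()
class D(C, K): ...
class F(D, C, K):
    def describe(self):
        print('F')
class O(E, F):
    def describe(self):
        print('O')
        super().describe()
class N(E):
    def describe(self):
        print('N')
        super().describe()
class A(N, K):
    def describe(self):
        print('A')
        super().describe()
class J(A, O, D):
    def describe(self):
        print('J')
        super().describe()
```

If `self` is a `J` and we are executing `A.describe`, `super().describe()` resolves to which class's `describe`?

N

L[J] = J + merge(L[A], L[O], L[D], [A O D])
  take A:  [A N E C K object] + [O E F D C K object] + [D C K object] + [A O D]
  take N:  [N E C K object] + [O E F D C K object] + [D C K object] + [O D]
  take O:  [E C K object] + [O E F D C K object] + [D C K object] + [O D]
  take E:  [E C K object] + [E F D C K object] + [D C K object] + [D]
  take F:  [C K object] + [F D C K object] + [D C K object] + [D]
  take D:  [C K object] + [D C K object] + [D C K object] + [D]
  take C:  [C K object] + [C K object] + [C K object]
  take K:  [K object] + [K object] + [K object]
  take object:  [object] + [object] + [object]
MRO: J A N O E F D C K object
super() in A.describe on a J instance goes to the class after A in J's MRO: N.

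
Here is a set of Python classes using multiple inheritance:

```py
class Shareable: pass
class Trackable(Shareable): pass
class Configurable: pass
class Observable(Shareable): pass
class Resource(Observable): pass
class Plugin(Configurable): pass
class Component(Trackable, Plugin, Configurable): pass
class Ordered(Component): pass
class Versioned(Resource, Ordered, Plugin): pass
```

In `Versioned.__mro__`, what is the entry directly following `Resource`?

L[Versioned] = Versioned + merge(L[Resource], L[Ordered], L[Plugin], [Resource Ordered Plugin])
  take Resource:  [Resource Observable Shareable object] + [Ordered Component Trackable Shareable Plugin Configurable object] + [Plugin Configurable object] + [Resource Ordered Plugin]
  take Observable:  [Observable Shareable object] + [Ordered Component Trackable Shareable Plugin Configurable object] + [Plugin Configurable object] + [Ordered Plugin]
  take Ordered:  [Shareable object] + [Ordered Component Trackable Shareable Plugin Configurable object] + [Plugin Configurable object] + [Ordered Plugin]
  take Component:  [Shareable object] + [Component Trackable Shareable Plugin Configurable object] + [Plugin Configurable object] + [Plugin]
  take Trackable:  [Shareable object] + [Trackable Shareable Plugin Configurable object] + [Plugin Configurable object] + [Plugin]
  take Shareable:  [Shareable object] + [Shareable Plugin Configurable object] + [Plugin Configurable object] + [Plugin]
  take Plugin:  [object] + [Plugin Configurable object] + [Plugin Configurable object] + [Plugin]
  take Configurable:  [object] + [Configurable object] + [Configurable object]
  take object:  [object] + [object] + [object]
MRO: Versioned Resource Observable Ordered Component Trackable Shareable Plugin Configurable object
Resource is at position 1; next is Observable.

Observable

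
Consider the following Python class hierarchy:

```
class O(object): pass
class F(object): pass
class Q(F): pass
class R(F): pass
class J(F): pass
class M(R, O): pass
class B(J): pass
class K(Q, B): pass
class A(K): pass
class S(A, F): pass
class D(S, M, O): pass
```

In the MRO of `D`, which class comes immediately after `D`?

S

L[D] = D + merge(L[S], L[M], L[O], [S M O])
  take S:  [S A K Q B J F object] + [M R F O object] + [O object] + [S M O]
  take A:  [A K Q B J F object] + [M R F O object] + [O object] + [M O]
  take K:  [K Q B J F object] + [M R F O object] + [O object] + [M O]
  take Q:  [Q B J F object] + [M R F O object] + [O object] + [M O]
  take B:  [B J F object] + [M R F O object] + [O object] + [M O]
  take J:  [J F object] + [M R F O object] + [O object] + [M O]
  take M:  [F object] + [M R F O object] + [O object] + [M O]
  take R:  [F object] + [R F O object] + [O object] + [O]
  take F:  [F object] + [F O object] + [O object] + [O]
  take O:  [object] + [O object] + [O object] + [O]
  take object:  [object] + [object] + [object]
MRO: D S A K Q B J M R F O object
D is at position 0; next is S.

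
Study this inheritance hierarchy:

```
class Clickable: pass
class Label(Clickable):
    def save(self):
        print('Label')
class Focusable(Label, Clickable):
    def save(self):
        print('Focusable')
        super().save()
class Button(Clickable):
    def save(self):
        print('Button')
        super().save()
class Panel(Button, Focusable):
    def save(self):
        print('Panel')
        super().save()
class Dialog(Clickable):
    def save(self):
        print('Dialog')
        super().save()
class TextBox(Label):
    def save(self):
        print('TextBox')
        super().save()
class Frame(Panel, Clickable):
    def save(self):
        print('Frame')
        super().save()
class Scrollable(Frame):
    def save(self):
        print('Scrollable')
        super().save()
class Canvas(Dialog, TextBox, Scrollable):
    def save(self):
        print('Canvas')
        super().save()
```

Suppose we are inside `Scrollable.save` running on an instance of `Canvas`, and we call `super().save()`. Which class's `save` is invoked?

L[Canvas] = Canvas + merge(L[Dialog], L[TextBox], L[Scrollable], [Dialog TextBox Scrollable])
  take Dialog:  [Dialog Clickable object] + [TextBox Label Clickable object] + [Scrollable Frame Panel Button Focusable Label Clickable object] + [Dialog TextBox Scrollable]
  take TextBox:  [Clickable object] + [TextBox Label Clickable object] + [Scrollable Frame Panel Button Focusable Label Clickable object] + [TextBox Scrollable]
  take Scrollable:  [Clickable object] + [Label Clickable object] + [Scrollable Frame Panel Button Focusable Label Clickable object] + [Scrollable]
  take Frame:  [Clickable object] + [Label Clickable object] + [Frame Panel Button Focusable Label Clickable object]
  take Panel:  [Clickable object] + [Label Clickable object] + [Panel Button Focusable Label Clickable object]
  take Button:  [Clickable object] + [Label Clickable object] + [Button Focusable Label Clickable object]
  take Focusable:  [Clickable object] + [Label Clickable object] + [Focusable Label Clickable object]
  take Label:  [Clickable object] + [Label Clickable object] + [Label Clickable object]
  take Clickable:  [Clickable object] + [Clickable object] + [Clickable object]
  take object:  [object] + [object] + [object]
MRO: Canvas Dialog TextBox Scrollable Frame Panel Button Focusable Label Clickable object
super() in Scrollable.save on a Canvas instance goes to the class after Scrollable in Canvas's MRO: Frame.

Frame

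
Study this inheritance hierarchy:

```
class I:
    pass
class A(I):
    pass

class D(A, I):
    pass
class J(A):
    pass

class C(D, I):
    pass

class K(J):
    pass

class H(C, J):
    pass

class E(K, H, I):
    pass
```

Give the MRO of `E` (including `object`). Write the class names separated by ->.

E -> K -> H -> C -> D -> J -> A -> I -> object

L[E] = E + merge(L[K], L[H], L[I], [K H I])
  take K:  [K J A I object] + [H C D J A I object] + [I object] + [K H I]
  take H:  [J A I object] + [H C D J A I object] + [I object] + [H I]
  take C:  [J A I object] + [C D J A I object] + [I object] + [I]
  take D:  [J A I object] + [D J A I object] + [I object] + [I]
  take J:  [J A I object] + [J A I object] + [I object] + [I]
  take A:  [A I object] + [A I object] + [I object] + [I]
  take I:  [I object] + [I object] + [I object] + [I]
  take object:  [object] + [object] + [object]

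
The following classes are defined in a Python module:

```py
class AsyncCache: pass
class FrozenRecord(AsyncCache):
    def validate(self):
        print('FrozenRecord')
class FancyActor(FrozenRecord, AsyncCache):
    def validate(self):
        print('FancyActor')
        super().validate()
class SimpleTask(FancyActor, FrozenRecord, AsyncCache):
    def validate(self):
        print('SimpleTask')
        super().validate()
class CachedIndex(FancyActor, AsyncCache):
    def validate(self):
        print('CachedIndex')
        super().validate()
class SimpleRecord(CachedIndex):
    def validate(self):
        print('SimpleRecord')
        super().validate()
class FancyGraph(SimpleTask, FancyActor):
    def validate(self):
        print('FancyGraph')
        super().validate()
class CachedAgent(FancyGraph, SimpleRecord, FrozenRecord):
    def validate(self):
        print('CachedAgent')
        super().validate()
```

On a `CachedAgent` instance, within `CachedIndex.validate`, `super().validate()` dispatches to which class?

FancyActor

L[CachedAgent] = CachedAgent + merge(L[FancyGraph], L[SimpleRecord], L[FrozenRecord], [FancyGraph SimpleRecord FrozenRecord])
  take FancyGraph:  [FancyGraph SimpleTask FancyActor FrozenRecord AsyncCache object] + [SimpleRecord CachedIndex FancyActor FrozenRecord AsyncCache object] + [FrozenRecord AsyncCache object] + [FancyGraph SimpleRecord FrozenRecord]
  take SimpleTask:  [SimpleTask FancyActor FrozenRecord AsyncCache object] + [SimpleRecord CachedIndex FancyActor FrozenRecord AsyncCache object] + [FrozenRecord AsyncCache object] + [SimpleRecord FrozenRecord]
  take SimpleRecord:  [FancyActor FrozenRecord AsyncCache object] + [SimpleRecord CachedIndex FancyActor FrozenRecord AsyncCache object] + [FrozenRecord AsyncCache object] + [SimpleRecord FrozenRecord]
  take CachedIndex:  [FancyActor FrozenRecord AsyncCache object] + [CachedIndex FancyActor FrozenRecord AsyncCache object] + [FrozenRecord AsyncCache object] + [FrozenRecord]
  take FancyActor:  [FancyActor FrozenRecord AsyncCache object] + [FancyActor FrozenRecord AsyncCache object] + [FrozenRecord AsyncCache object] + [FrozenRecord]
  take FrozenRecord:  [FrozenRecord AsyncCache object] + [FrozenRecord AsyncCache object] + [FrozenRecord AsyncCache object] + [FrozenRecord]
  take AsyncCache:  [AsyncCache object] + [AsyncCache object] + [AsyncCache object]
  take object:  [object] + [object] + [object]
MRO: CachedAgent FancyGraph SimpleTask SimpleRecord CachedIndex FancyActor FrozenRecord AsyncCache object
super() in CachedIndex.validate on a CachedAgent instance goes to the class after CachedIndex in CachedAgent's MRO: FancyActor.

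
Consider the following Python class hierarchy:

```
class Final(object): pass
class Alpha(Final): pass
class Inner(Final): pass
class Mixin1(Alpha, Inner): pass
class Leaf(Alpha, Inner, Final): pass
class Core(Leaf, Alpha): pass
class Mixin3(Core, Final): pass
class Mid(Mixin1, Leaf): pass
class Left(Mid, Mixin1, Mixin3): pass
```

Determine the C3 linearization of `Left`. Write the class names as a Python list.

L[Left] = Left + merge(L[Mid], L[Mixin1], L[Mixin3], [Mid Mixin1 Mixin3])
  take Mid:  [Mid Mixin1 Leaf Alpha Inner Final object] + [Mixin1 Alpha Inner Final object] + [Mixin3 Core Leaf Alpha Inner Final object] + [Mid Mixin1 Mixin3]
  take Mixin1:  [Mixin1 Leaf Alpha Inner Final object] + [Mixin1 Alpha Inner Final object] + [Mixin3 Core Leaf Alpha Inner Final object] + [Mixin1 Mixin3]
  take Mixin3:  [Leaf Alpha Inner Final object] + [Alpha Inner Final object] + [Mixin3 Core Leaf Alpha Inner Final object] + [Mixin3]
  take Core:  [Leaf Alpha Inner Final object] + [Alpha Inner Final object] + [Core Leaf Alpha Inner Final object]
  take Leaf:  [Leaf Alpha Inner Final object] + [Alpha Inner Final object] + [Leaf Alpha Inner Final object]
  take Alpha:  [Alpha Inner Final object] + [Alpha Inner Final object] + [Alpha Inner Final object]
  take Inner:  [Inner Final object] + [Inner Final object] + [Inner Final object]
  take Final:  [Final object] + [Final object] + [Final object]
  take object:  [object] + [object] + [object]

[Left, Mid, Mixin1, Mixin3, Core, Leaf, Alpha, Inner, Final, object]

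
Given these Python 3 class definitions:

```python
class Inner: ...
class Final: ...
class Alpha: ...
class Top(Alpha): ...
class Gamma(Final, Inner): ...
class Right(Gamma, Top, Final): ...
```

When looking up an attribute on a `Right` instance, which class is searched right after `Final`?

L[Right] = Right + merge(L[Gamma], L[Top], L[Final], [Gamma Top Final])
  take Gamma:  [Gamma Final Inner object] + [Top Alpha object] + [Final object] + [Gamma Top Final]
  take Top:  [Final Inner object] + [Top Alpha object] + [Final object] + [Top Final]
  take Final:  [Final Inner object] + [Alpha object] + [Final object] + [Final]
  take Inner:  [Inner object] + [Alpha object] + [object]
  take Alpha:  [object] + [Alpha object] + [object]
  take object:  [object] + [object] + [object]
MRO: Right Gamma Top Final Inner Alpha object
Final is at position 3; next is Inner.

Inner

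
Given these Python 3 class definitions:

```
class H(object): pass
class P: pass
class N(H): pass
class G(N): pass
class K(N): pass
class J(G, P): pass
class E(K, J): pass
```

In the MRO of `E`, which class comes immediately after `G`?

L[E] = E + merge(L[K], L[J], [K J])
  take K:  [K N H object] + [J G N H P object] + [K J]
  take J:  [N H object] + [J G N H P object] + [J]
  take G:  [N H object] + [G N H P object]
  take N:  [N H object] + [N H P object]
  take H:  [H object] + [H P object]
  take P:  [object] + [P object]
  take object:  [object] + [object]
MRO: E K J G N H P object
G is at position 3; next is N.

N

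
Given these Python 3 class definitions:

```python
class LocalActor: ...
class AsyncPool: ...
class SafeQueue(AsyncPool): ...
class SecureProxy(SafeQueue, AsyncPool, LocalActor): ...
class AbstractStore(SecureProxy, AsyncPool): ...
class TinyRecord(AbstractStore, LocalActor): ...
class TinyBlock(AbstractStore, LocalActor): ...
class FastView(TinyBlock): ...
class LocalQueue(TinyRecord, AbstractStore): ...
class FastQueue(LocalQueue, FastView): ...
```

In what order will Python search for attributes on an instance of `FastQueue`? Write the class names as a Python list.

L[FastQueue] = FastQueue + merge(L[LocalQueue], L[FastView], [LocalQueue FastView])
  take LocalQueue:  [LocalQueue TinyRecord AbstractStore SecureProxy SafeQueue AsyncPool LocalActor object] + [FastView TinyBlock AbstractStore SecureProxy SafeQueue AsyncPool LocalActor object] + [LocalQueue FastView]
  take TinyRecord:  [TinyRecord AbstractStore SecureProxy SafeQueue AsyncPool LocalActor object] + [FastView TinyBlock AbstractStore SecureProxy SafeQueue AsyncPool LocalActor object] + [FastView]
  take FastView:  [AbstractStore SecureProxy SafeQueue AsyncPool LocalActor object] + [FastView TinyBlock AbstractStore SecureProxy SafeQueue AsyncPool LocalActor object] + [FastView]
  take TinyBlock:  [AbstractStore SecureProxy SafeQueue AsyncPool LocalActor object] + [TinyBlock AbstractStore SecureProxy SafeQueue AsyncPool LocalActor object]
  take AbstractStore:  [AbstractStore SecureProxy SafeQueue AsyncPool LocalActor object] + [AbstractStore SecureProxy SafeQueue AsyncPool LocalActor object]
  take SecureProxy:  [SecureProxy SafeQueue AsyncPool LocalActor object] + [SecureProxy SafeQueue AsyncPool LocalActor object]
  take SafeQueue:  [SafeQueue AsyncPool LocalActor object] + [SafeQueue AsyncPool LocalActor object]
  take AsyncPool:  [AsyncPool LocalActor object] + [AsyncPool LocalActor object]
  take LocalActor:  [LocalActor object] + [LocalActor object]
  take object:  [object] + [object]

[FastQueue, LocalQueue, TinyRecord, FastView, TinyBlock, AbstractStore, SecureProxy, SafeQueue, AsyncPool, LocalActor, object]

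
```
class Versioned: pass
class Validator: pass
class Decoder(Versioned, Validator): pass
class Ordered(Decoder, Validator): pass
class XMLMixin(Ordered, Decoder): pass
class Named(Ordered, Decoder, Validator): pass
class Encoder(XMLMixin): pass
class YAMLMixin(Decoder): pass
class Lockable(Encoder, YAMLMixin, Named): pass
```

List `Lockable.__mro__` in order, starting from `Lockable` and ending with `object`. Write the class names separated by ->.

L[Lockable] = Lockable + merge(L[Encoder], L[YAMLMixin], L[Named], [Encoder YAMLMixin Named])
  take Encoder:  [Encoder XMLMixin Ordered Decoder Versioned Validator object] + [YAMLMixin Decoder Versioned Validator object] + [Named Ordered Decoder Versioned Validator object] + [Encoder YAMLMixin Named]
  take XMLMixin:  [XMLMixin Ordered Decoder Versioned Validator object] + [YAMLMixin Decoder Versioned Validator object] + [Named Ordered Decoder Versioned Validator object] + [YAMLMixin Named]
  take YAMLMixin:  [Ordered Decoder Versioned Validator object] + [YAMLMixin Decoder Versioned Validator object] + [Named Ordered Decoder Versioned Validator object] + [YAMLMixin Named]
  take Named:  [Ordered Decoder Versioned Validator object] + [Decoder Versioned Validator object] + [Named Ordered Decoder Versioned Validator object] + [Named]
  take Ordered:  [Ordered Decoder Versioned Validator object] + [Decoder Versioned Validator object] + [Ordered Decoder Versioned Validator object]
  take Decoder:  [Decoder Versioned Validator object] + [Decoder Versioned Validator object] + [Decoder Versioned Validator object]
  take Versioned:  [Versioned Validator object] + [Versioned Validator object] + [Versioned Validator object]
  take Validator:  [Validator object] + [Validator object] + [Validator object]
  take object:  [object] + [object] + [object]

Lockable -> Encoder -> XMLMixin -> YAMLMixin -> Named -> Ordered -> Decoder -> Versioned -> Validator -> object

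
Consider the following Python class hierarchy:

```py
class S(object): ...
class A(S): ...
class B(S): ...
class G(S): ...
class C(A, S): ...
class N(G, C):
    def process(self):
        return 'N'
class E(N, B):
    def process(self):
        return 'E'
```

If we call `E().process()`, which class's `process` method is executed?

E

L[E] = E + merge(L[N], L[B], [N B])
  take N:  [N G C A S object] + [B S object] + [N B]
  take G:  [G C A S object] + [B S object] + [B]
  take C:  [C A S object] + [B S object] + [B]
  take A:  [A S object] + [B S object] + [B]
  take B:  [S object] + [B S object] + [B]
  take S:  [S object] + [S object]
  take object:  [object] + [object]
MRO: E N G C A B S object
process is defined in: E, N. First along the MRO is E.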